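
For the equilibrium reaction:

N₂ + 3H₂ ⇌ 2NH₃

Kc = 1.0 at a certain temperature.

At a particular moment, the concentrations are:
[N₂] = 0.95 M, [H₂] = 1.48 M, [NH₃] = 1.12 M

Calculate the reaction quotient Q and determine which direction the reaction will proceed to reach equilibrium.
Q = 0.407, Q < K, reaction proceeds forward (toward products)

Q = ([NH₃]^2) / ([N₂] × [H₂]^3)
  = ((1.12)^2) / ((0.95)·(1.48)^3) = 1.2544/3.0797 = 0.4073
Since Q = 0.4073 < Kc = 1.0, the reaction proceeds forward (toward products) to reach equilibrium.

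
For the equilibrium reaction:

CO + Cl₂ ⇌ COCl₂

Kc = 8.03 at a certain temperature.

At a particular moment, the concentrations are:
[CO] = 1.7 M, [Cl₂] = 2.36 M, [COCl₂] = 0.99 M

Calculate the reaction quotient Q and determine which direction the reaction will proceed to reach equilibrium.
Q = 0.247, Q < K, reaction proceeds forward (toward products)

Q = ([COCl₂]) / ([CO] × [Cl₂])
  = ((0.99)) / ((1.7)·(2.36)) = 0.99/4.012 = 0.2468
Since Q = 0.2468 < Kc = 8.03, the reaction proceeds forward (toward products) to reach equilibrium.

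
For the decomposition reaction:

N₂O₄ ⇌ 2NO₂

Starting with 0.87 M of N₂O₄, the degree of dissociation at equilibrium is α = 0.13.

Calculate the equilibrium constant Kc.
K_c = 0.0676

x = α·[A]₀ = 0.13 × 0.87 = 0.1131 M dissociated.
At eq: [N₂O₄] = 0.87 − 0.1131 = 0.7569 M; [NO₂] = 2x = 0.2262 M.
Kc = [NO₂]²/[N₂O₄] = (0.2262)²/0.7569 = 0.0676.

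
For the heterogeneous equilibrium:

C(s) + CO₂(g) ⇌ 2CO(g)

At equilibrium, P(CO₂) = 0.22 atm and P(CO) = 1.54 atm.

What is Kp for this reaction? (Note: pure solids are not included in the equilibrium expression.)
K_p = 10.780

Solid C is excluded.
Kp = P(CO)²/P(CO₂) = (1.54)²/0.22 = 2.372/0.22 = 10.780.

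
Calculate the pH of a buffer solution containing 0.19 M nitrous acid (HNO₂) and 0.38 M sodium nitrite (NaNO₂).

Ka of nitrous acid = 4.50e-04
pH = 3.65

pKa = -log(4.50e-04) = 3.35. pH = pKa + log([A⁻]/[HA]) = 3.35 + log(0.38/0.19)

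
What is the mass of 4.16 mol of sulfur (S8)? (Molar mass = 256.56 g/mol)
Mass = 4.16 mol × 256.56 g/mol = 1067 g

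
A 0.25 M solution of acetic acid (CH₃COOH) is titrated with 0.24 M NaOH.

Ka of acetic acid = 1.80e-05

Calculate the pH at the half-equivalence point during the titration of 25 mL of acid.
pH = pKa = 4.74

At the half-equivalence point, [HA] = [A⁻], so by Henderson–Hasselbalch pH = pKa + log(1) = pKa.
pKa = −log(1.80e-05) = 4.74.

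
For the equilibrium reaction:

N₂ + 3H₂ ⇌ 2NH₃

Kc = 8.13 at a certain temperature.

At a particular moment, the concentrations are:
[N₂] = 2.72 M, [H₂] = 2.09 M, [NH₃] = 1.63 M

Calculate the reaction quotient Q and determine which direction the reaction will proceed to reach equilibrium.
Q = 0.107, Q < K, reaction proceeds forward (toward products)

Q = ([NH₃]^2) / ([N₂] × [H₂]^3)
  = ((1.63)^2) / ((2.72)·(2.09)^3) = 2.6569/24.832 = 0.107
Since Q = 0.107 < Kc = 8.13, the reaction proceeds forward (toward products) to reach equilibrium.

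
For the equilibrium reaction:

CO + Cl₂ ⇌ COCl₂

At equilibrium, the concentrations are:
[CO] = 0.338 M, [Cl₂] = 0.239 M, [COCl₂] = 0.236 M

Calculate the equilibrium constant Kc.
K_c = 2.9214

Kc = ([COCl₂]) / ([CO] × [Cl₂])
   = ((0.236)) / ((0.338)·(0.239))
   = 0.236 / 0.080782 = 2.9214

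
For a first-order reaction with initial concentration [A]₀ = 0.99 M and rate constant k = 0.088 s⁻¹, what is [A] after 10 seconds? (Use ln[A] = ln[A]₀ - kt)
0.4106 M

ln[A] = ln[A]₀ - k·t = ln(0.99) - (0.088)·(10) = -0.0101 - 0.8800 = -0.8901
[A] = e^(-0.8901) = 0.4106 M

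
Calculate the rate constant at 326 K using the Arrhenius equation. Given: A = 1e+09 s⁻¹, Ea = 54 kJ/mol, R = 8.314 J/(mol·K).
2.22e+00 s⁻¹

k = A·exp(-Ea/(R·T)) = 1e+09·exp(-54000/(8.314·326)) = 1e+09·exp(-19.9235) = 1e+09·2.2250e-09 = 2.22e+00 s⁻¹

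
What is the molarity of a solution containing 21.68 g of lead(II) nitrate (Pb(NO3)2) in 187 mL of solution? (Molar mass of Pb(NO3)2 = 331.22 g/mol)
Moles of Pb(NO3)2 = 21.68 g ÷ 331.22 g/mol = 0.065455 mol
Volume = 187 mL = 0.187 L
Molarity = 0.065455 mol ÷ 0.187 L = 0.35 M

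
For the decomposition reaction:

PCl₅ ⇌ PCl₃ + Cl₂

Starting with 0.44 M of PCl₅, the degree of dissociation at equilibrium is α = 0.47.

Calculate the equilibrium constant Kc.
K_c = 0.1834

x = α·[A]₀ = 0.47 × 0.44 = 0.2068 M dissociated.
At eq: [PCl₅] = 0.44 − 0.2068 = 0.2332 M; [PCl₃] = [Cl₂] = x = 0.2068 M.
Kc = [PCl₃][Cl₂]/[PCl₅] = (0.2068)²/0.2332 = 0.1834.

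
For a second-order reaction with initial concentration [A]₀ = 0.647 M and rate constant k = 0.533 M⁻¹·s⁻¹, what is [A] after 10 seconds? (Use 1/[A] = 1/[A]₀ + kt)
0.1454 M

1/[A] = 1/[A]₀ + k·t = 1/0.647 + (0.533)·(10) = 1.5456 + 5.3300 = 6.8756
[A] = 1/6.8756 = 0.1454 M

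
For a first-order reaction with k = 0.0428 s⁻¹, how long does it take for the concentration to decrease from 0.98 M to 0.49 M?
16.20 s

From ln[A] = ln[A]₀ - k·t: t = ln([A]₀/[A])/k = ln(0.98/0.49)/0.0428 = ln(2.0000)/0.0428 = 0.6931/0.0428 = 16.20 s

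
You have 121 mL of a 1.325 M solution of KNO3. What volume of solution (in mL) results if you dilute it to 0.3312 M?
Using M₁V₁ = M₂V₂:
1.325 × 121 = 0.3312 × V₂
V₂ = (1.325 × 121) / 0.3312 = 484.1 mL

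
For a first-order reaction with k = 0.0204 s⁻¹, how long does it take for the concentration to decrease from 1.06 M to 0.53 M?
33.98 s

From ln[A] = ln[A]₀ - k·t: t = ln([A]₀/[A])/k = ln(1.06/0.53)/0.0204 = ln(2.0000)/0.0204 = 0.6931/0.0204 = 33.98 s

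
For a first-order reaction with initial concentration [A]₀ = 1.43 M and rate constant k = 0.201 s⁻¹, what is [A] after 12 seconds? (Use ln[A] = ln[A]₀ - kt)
0.1282 M

ln[A] = ln[A]₀ - k·t = ln(1.43) - (0.201)·(12) = 0.3577 - 2.4120 = -2.0543
[A] = e^(-2.0543) = 0.1282 M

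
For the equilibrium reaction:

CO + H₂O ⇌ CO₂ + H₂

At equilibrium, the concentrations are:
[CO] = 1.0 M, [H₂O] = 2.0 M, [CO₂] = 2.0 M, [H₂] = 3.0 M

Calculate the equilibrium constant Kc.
K_c = 3.0000

Kc = ([CO₂] × [H₂]) / ([CO] × [H₂O])
   = ((2.0)·(3.0)) / ((1.0)·(2.0))
   = 6 / 2 = 3.0000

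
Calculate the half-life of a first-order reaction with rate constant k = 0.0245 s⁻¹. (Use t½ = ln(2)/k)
28.29 s

t½ = ln(2)/k = 0.6931/0.0245 = 28.29 s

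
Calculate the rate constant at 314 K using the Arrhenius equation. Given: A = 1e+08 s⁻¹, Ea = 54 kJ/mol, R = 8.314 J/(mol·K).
1.04e-01 s⁻¹

k = A·exp(-Ea/(R·T)) = 1e+08·exp(-54000/(8.314·314)) = 1e+08·exp(-20.6849) = 1e+08·1.0391e-09 = 1.04e-01 s⁻¹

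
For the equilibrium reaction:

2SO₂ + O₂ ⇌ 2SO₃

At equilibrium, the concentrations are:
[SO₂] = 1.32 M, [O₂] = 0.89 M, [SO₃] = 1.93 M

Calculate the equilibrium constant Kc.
K_c = 2.4020

Kc = ([SO₃]^2) / ([SO₂]^2 × [O₂])
   = ((1.93)^2) / ((1.32)^2·(0.89))
   = 3.7249 / 1.5507 = 2.4020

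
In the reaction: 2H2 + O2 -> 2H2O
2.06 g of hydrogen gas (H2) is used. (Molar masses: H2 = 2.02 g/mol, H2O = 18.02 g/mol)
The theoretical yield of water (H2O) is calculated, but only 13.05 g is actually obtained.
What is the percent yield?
Moles of H2 = 2.06 g ÷ 2.02 g/mol = 1.0198 mol
Mole ratio: 2 mol H2O / 2 mol H2
Moles of H2O = 1.0198 × (2/2) = 1.0198 mol
Theoretical yield = 1.0198 mol × 18.02 g/mol = 18.377 g
Actual yield = 13.05 g
Percent yield = (13.05 / 18.377) × 100% = 71.0%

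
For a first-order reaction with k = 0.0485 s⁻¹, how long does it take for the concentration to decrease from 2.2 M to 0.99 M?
16.46 s

From ln[A] = ln[A]₀ - k·t: t = ln([A]₀/[A])/k = ln(2.2/0.99)/0.0485 = ln(2.2222)/0.0485 = 0.7985/0.0485 = 16.46 s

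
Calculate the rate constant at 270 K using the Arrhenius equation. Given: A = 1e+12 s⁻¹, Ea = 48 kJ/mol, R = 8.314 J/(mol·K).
5.17e+02 s⁻¹

k = A·exp(-Ea/(R·T)) = 1e+12·exp(-48000/(8.314·270)) = 1e+12·exp(-21.3829) = 1e+12·5.1702e-10 = 5.17e+02 s⁻¹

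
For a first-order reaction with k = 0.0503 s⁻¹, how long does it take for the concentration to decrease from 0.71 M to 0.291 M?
17.73 s

From ln[A] = ln[A]₀ - k·t: t = ln([A]₀/[A])/k = ln(0.71/0.291)/0.0503 = ln(2.4399)/0.0503 = 0.8919/0.0503 = 17.73 s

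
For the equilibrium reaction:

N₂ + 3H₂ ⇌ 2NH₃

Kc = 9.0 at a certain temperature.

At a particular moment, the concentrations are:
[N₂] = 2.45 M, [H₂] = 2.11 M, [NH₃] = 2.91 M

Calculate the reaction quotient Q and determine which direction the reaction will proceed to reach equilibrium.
Q = 0.368, Q < K, reaction proceeds forward (toward products)

Q = ([NH₃]^2) / ([N₂] × [H₂]^3)
  = ((2.91)^2) / ((2.45)·(2.11)^3) = 8.4681/23.015 = 0.3679
Since Q = 0.3679 < Kc = 9.0, the reaction proceeds forward (toward products) to reach equilibrium.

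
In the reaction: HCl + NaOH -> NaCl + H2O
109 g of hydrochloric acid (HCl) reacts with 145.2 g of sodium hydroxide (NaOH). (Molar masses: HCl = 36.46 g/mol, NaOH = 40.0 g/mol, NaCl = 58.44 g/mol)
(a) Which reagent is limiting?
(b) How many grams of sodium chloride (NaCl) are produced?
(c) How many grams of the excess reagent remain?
(a) HCl, (b) 174.7 g, (c) 25.62 g

Moles of HCl = 109 g ÷ 36.46 g/mol = 2.98958 mol
Moles of NaOH = 145.2 g ÷ 40.0 g/mol = 3.63 mol
Moles ÷ coefficient: HCl: 2.98958/1 = 2.99, NaOH: 3.63/1 = 3.63
(a) HCl has the smaller value, so HCl is the limiting reagent.
(b) Moles of NaCl = 2.98958 mol HCl × (1/1) = 2.98958 mol; mass = 2.98958 mol × 58.44 g/mol = 174.7 g
(c) NaOH consumed = 2.98958 × (1/1) = 2.98958 mol; remaining = 3.63 − 2.98958 = 0.640422 mol; mass = 0.640422 mol × 40.0 g/mol = 25.62 g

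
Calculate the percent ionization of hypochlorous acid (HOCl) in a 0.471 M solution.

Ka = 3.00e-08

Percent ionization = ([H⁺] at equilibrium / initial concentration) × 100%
Percent ionization = 0.0252%

Let x = [H⁺]. Ka = x²/(C - x) ⇒ x² + (3.00e-08)x - (3.00e-08)(0.471) = 0. x = 1.1885e-04. Percent = (1.1885e-04/0.471) × 100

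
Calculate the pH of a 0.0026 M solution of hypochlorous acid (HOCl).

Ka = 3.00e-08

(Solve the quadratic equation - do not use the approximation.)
pH = 5.05

x² + Ka×x - Ka×C = 0. Using quadratic formula: [H⁺] = 8.8168e-06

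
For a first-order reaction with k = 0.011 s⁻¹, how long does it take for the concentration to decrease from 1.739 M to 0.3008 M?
159.51 s

From ln[A] = ln[A]₀ - k·t: t = ln([A]₀/[A])/k = ln(1.739/0.3008)/0.011 = ln(5.7812)/0.011 = 1.7546/0.011 = 159.51 s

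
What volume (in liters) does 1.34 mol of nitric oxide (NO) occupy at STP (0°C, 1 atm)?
At STP, 1 mol of gas occupies 22.4 L
Volume = 1.34 mol × 22.4 L/mol = 30.02 L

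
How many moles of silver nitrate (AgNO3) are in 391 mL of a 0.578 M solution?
Moles = Molarity × Volume (L)
Moles = 0.578 M × 0.391 L = 0.226 mol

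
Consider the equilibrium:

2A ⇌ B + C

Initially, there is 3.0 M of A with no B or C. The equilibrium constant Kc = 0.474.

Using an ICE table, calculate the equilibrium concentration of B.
[B] = 0.869 M

ICE: [A] = 3.0 − 2x, [B] = [C] = x.
Kc = x²/(3.0 − 2x)² = 0.474 ⇒ √Kc = x/(3.0 − 2x).
x = √0.474·3.0/(1 + 2√0.474) = 0.68848·3.0/2.377 = 0.86894.
[B] = x = 0.869 M.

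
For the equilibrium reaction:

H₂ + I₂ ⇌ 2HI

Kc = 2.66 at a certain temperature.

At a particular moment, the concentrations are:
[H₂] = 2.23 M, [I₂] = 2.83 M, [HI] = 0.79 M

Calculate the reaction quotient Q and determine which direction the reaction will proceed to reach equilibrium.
Q = 0.099, Q < K, reaction proceeds forward (toward products)

Q = ([HI]^2) / ([H₂] × [I₂])
  = ((0.79)^2) / ((2.23)·(2.83)) = 0.6241/6.3109 = 0.09889
Since Q = 0.09889 < Kc = 2.66, the reaction proceeds forward (toward products) to reach equilibrium.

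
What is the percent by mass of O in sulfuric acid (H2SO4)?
Mass of O in formula = 16.0 × 4 = 64 g/mol
Molar mass = 98.09 g/mol
% O = (64/98.09) × 100% = 65.25%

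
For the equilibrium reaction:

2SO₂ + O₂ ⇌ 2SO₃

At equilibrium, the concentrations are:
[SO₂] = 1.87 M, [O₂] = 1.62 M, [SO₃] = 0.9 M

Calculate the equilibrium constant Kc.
K_c = 0.1430

Kc = ([SO₃]^2) / ([SO₂]^2 × [O₂])
   = ((0.9)^2) / ((1.87)^2·(1.62))
   = 0.81 / 5.665 = 0.1430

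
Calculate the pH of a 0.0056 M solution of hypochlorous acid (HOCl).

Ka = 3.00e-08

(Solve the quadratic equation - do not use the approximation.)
pH = 4.89

x² + Ka×x - Ka×C = 0. Using quadratic formula: [H⁺] = 1.2946e-05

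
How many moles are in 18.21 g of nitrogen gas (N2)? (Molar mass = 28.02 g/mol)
Moles = 18.21 g ÷ 28.02 g/mol = 0.6499 mol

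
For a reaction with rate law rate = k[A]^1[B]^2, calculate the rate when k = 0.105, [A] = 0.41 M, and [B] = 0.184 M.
0.001458 M/s

rate = k·[A]^1·[B]^2 = 0.105·(0.41)^1·(0.184)^2 = 0.105·0.41·0.033856 = 0.001458 M/s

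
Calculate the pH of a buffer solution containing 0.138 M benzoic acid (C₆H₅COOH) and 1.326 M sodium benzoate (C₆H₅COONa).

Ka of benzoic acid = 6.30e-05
pH = 5.18

pKa = -log(6.30e-05) = 4.20. pH = pKa + log([A⁻]/[HA]) = 4.20 + log(1.326/0.138)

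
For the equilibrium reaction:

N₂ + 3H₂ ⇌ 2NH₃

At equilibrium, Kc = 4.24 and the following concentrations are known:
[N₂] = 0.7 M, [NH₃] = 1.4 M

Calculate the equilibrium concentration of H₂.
[H₂] = 0.8708 M

Kc = ([NH₃]^2) / ([N₂] × [H₂]^3) = 4.24
[H₂]^3 = (product terms)/(Kc · other reactant terms) = 1.96 / (4.24 · 0.7) = 0.66038
[H₂] = (0.66038)^(1/3) = 0.8708 M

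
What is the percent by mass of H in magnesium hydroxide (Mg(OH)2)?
Mass of H in formula = 1.008 × 2 = 2.016 g/mol
Molar mass = 58.33 g/mol
% H = (2.016/58.33) × 100% = 3.46%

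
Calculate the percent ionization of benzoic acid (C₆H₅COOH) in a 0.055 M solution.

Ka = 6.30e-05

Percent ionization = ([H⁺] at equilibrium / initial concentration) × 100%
Percent ionization = 3.33%

Let x = [H⁺]. Ka = x²/(C - x) ⇒ x² + (6.30e-05)x - (6.30e-05)(0.055) = 0. x = 1.8302e-03. Percent = (1.8302e-03/0.055) × 100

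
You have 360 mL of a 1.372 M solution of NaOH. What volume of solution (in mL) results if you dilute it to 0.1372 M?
Using M₁V₁ = M₂V₂:
1.372 × 360 = 0.1372 × V₂
V₂ = (1.372 × 360) / 0.1372 = 3600 mL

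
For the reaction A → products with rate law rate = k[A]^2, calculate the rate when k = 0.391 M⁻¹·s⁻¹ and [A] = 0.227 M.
0.02015 M/s

rate = k·[A]^2 = 0.391·(0.227)^2 = 0.391·0.051529 = 0.02015 M/s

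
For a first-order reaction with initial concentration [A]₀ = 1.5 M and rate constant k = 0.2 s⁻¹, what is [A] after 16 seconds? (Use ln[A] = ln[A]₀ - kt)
0.0611 M

ln[A] = ln[A]₀ - k·t = ln(1.5) - (0.2)·(16) = 0.4055 - 3.2000 = -2.7945
[A] = e^(-2.7945) = 0.0611 M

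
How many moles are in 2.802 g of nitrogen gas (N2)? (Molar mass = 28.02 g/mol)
Moles = 2.802 g ÷ 28.02 g/mol = 0.1 mol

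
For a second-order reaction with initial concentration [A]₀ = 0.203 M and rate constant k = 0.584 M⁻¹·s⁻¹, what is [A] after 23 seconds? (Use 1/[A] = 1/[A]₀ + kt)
0.0545 M

1/[A] = 1/[A]₀ + k·t = 1/0.203 + (0.584)·(23) = 4.9261 + 13.4320 = 18.3581
[A] = 1/18.3581 = 0.0545 M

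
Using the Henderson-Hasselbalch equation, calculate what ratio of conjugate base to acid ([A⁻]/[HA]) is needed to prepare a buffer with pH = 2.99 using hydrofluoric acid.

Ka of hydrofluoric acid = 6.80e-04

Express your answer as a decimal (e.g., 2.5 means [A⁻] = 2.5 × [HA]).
[A⁻]/[HA] = 0.665

pKa = −log(6.80e-04) = 3.1675. pH = pKa + log([A⁻]/[HA]). 2.99 = 3.1675 + log(ratio). log(ratio) = 2.99 − 3.1675 = -0.1775. ratio = 10^(-0.1775) = 0.665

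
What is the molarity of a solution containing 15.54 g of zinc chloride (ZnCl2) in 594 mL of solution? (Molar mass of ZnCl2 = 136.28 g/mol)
Moles of ZnCl2 = 15.54 g ÷ 136.28 g/mol = 0.11403 mol
Volume = 594 mL = 0.594 L
Molarity = 0.11403 mol ÷ 0.594 L = 0.192 M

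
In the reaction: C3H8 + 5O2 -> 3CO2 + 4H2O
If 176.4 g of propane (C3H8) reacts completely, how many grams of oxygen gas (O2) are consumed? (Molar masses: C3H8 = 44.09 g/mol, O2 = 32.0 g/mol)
Moles of C3H8 = 176.4 g ÷ 44.09 g/mol = 4.00091 mol
Mole ratio: 5 mol O2 / 1 mol C3H8
Moles of O2 = 4.00091 × (5/1) = 20.0045 mol
Mass of O2 = 20.0045 mol × 32.0 g/mol = 640.1 g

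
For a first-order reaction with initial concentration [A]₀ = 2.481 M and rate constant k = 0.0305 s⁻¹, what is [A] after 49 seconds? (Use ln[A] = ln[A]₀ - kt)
0.5566 M

ln[A] = ln[A]₀ - k·t = ln(2.481) - (0.0305)·(49) = 0.9087 - 1.4945 = -0.5858
[A] = e^(-0.5858) = 0.5566 M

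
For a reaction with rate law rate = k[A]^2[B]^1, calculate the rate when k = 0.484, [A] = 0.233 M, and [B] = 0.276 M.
0.007252 M/s

rate = k·[A]^2·[B]^1 = 0.484·(0.233)^2·(0.276)^1 = 0.484·0.054289·0.276 = 0.007252 M/s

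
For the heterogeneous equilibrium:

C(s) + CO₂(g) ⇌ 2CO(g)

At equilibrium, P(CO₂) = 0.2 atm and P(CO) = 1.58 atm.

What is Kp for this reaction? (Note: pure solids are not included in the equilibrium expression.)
K_p = 12.482

Solid C is excluded.
Kp = P(CO)²/P(CO₂) = (1.58)²/0.2 = 2.496/0.2 = 12.482.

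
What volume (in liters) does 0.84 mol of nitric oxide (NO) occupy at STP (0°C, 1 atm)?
At STP, 1 mol of gas occupies 22.4 L
Volume = 0.84 mol × 22.4 L/mol = 18.82 L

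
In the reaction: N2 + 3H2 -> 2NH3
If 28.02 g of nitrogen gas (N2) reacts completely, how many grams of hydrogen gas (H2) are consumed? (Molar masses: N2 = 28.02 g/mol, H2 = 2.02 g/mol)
Moles of N2 = 28.02 g ÷ 28.02 g/mol = 1 mol
Mole ratio: 3 mol H2 / 1 mol N2
Moles of H2 = 1 × (3/1) = 3 mol
Mass of H2 = 3 mol × 2.02 g/mol = 6.06 g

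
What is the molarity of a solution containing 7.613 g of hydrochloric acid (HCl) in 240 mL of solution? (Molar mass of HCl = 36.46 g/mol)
Moles of HCl = 7.613 g ÷ 36.46 g/mol = 0.208804 mol
Volume = 240 mL = 0.24 L
Molarity = 0.208804 mol ÷ 0.24 L = 0.87 M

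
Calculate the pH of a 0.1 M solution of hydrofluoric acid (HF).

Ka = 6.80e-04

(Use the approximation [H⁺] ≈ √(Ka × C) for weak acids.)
pH = 2.08

[H⁺] = √(Ka × C) = √(6.80e-04 × 0.1) = 8.2462e-03. pH = -log(8.2462e-03)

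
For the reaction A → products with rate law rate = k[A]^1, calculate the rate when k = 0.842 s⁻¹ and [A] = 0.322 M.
0.2711 M/s

rate = k·[A]^1 = 0.842·(0.322)^1 = 0.842·0.322 = 0.2711 M/s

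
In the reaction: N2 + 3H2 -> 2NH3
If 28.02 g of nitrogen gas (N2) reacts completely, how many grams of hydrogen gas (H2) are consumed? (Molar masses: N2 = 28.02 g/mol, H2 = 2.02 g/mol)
Moles of N2 = 28.02 g ÷ 28.02 g/mol = 1 mol
Mole ratio: 3 mol H2 / 1 mol N2
Moles of H2 = 1 × (3/1) = 3 mol
Mass of H2 = 3 mol × 2.02 g/mol = 6.06 g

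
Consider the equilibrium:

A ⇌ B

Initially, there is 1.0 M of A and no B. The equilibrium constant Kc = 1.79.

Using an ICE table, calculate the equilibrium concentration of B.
[B] = 0.642 M

ICE: [A] = 1.0 − x, [B] = x.
Kc = x/(1.0 − x) = 1.79 ⇒ x = 1.79·1.0/(1 + 1.79) = 1.79/2.79 = 0.6416.
[B] = x = 0.642 M.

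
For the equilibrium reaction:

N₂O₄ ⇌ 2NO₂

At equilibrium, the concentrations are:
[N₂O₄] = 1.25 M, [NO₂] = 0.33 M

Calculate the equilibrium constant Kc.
K_c = 0.0871

Kc = ([NO₂]^2) / ([N₂O₄])
   = ((0.33)^2) / ((1.25))
   = 0.1089 / 1.25 = 0.0871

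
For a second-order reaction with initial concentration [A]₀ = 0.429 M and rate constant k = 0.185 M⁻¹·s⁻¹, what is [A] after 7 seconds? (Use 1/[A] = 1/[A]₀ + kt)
0.2758 M

1/[A] = 1/[A]₀ + k·t = 1/0.429 + (0.185)·(7) = 2.3310 + 1.2950 = 3.6260
[A] = 1/3.6260 = 0.2758 M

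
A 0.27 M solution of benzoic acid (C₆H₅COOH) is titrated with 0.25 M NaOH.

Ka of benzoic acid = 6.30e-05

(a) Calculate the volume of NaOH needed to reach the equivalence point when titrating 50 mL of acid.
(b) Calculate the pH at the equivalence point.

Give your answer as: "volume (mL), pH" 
V = 54.0 mL, pH = 8.66

(a) At equivalence: moles acid = moles base.
moles acid = 0.27 × 0.05 = 0.0135 mol; V_NaOH = 0.0135/0.25 = 0.054 L = 54.0 mL.
(b) At equivalence, all acid → conjugate base A⁻ at [A⁻] = 0.0135/0.104 = 0.1298 M.
Kb = Kw/Ka = 1.0e-14/6.30e-05 = 1.587e-10; [OH⁻] = √(Kb·[A⁻]) = 4.539e-06; pOH = 5.34; pH = 14 − pOH = 8.66.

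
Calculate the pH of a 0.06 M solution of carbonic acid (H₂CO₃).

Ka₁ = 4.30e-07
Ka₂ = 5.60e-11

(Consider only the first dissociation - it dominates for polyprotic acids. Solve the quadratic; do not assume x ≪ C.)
pH = 3.79

x² + Ka₁·x − Ka₁·C = 0 with Ka₁ = 4.30e-07, C = 0.06.
x = (−Ka₁ + √(Ka₁² + 4·Ka₁·C))/2 = 1.6041e-04 M, so pH = 3.79.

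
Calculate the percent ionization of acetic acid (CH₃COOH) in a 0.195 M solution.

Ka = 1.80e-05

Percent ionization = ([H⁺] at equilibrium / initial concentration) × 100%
Percent ionization = 0.956%

Let x = [H⁺]. Ka = x²/(C - x) ⇒ x² + (1.80e-05)x - (1.80e-05)(0.195) = 0. x = 1.8645e-03. Percent = (1.8645e-03/0.195) × 100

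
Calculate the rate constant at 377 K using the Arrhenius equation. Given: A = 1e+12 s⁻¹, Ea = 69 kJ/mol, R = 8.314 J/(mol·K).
2.75e+02 s⁻¹

k = A·exp(-Ea/(R·T)) = 1e+12·exp(-69000/(8.314·377)) = 1e+12·exp(-22.0139) = 1e+12·2.7509e-10 = 2.75e+02 s⁻¹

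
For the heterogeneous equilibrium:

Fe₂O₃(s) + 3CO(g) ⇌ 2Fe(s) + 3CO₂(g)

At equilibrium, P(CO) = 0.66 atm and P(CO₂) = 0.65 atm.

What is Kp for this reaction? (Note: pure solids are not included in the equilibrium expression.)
K_p = 0.955

Solids (Fe₂O₃, Fe) are excluded.
Kp = P(CO₂)³/P(CO)³ = (0.65)³/(0.66)³ = 0.2746/0.2875 = 0.955.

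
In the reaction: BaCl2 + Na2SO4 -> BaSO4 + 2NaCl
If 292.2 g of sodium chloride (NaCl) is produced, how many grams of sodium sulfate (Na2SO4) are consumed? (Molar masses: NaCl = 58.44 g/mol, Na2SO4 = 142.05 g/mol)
Moles of NaCl = 292.2 g ÷ 58.44 g/mol = 5 mol
Mole ratio: 1 mol Na2SO4 / 2 mol NaCl
Moles of Na2SO4 = 5 × (1/2) = 2.5 mol
Mass of Na2SO4 = 2.5 mol × 142.05 g/mol = 355.1 g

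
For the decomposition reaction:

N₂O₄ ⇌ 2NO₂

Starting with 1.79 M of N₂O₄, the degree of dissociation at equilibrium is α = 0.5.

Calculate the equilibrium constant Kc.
K_c = 3.5800

x = α·[A]₀ = 0.5 × 1.79 = 0.895 M dissociated.
At eq: [N₂O₄] = 1.79 − 0.895 = 0.895 M; [NO₂] = 2x = 1.79 M.
Kc = [NO₂]²/[N₂O₄] = (1.79)²/0.895 = 3.58.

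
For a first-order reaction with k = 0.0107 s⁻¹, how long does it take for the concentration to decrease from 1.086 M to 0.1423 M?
189.94 s

From ln[A] = ln[A]₀ - k·t: t = ln([A]₀/[A])/k = ln(1.086/0.1423)/0.0107 = ln(7.6318)/0.0107 = 2.0323/0.0107 = 189.94 s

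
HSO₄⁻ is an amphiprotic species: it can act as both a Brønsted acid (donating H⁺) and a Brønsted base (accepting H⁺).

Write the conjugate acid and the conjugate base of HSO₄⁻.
Conjugate acid: H₂SO₄, Conjugate base: SO₄²⁻

As an acid: HSO₄⁻ → H⁺ + SO₄²⁻, so the conjugate base is SO₄²⁻.
As a base: HSO₄⁻ + H⁺ → H₂SO₄, so the conjugate acid is H₂SO₄.

Conjugate acid-base pairs differ by one H⁺. Ka × Kb = Kw for a conjugate pair.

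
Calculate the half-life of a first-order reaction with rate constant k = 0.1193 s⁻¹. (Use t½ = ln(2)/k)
5.81 s

t½ = ln(2)/k = 0.6931/0.1193 = 5.81 s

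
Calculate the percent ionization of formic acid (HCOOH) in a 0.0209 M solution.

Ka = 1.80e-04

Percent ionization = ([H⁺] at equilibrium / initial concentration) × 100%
Percent ionization = 8.86%

Let x = [H⁺]. Ka = x²/(C - x) ⇒ x² + (1.80e-04)x - (1.80e-04)(0.0209) = 0. x = 1.8517e-03. Percent = (1.8517e-03/0.0209) × 100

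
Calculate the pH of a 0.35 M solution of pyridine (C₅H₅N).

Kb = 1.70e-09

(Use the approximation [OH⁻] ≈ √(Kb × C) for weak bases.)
pH = 9.39

[OH⁻] = √(Kb × C) = √(1.70e-09 × 0.35) = 2.4393e-05. pOH = 4.61, pH = 14 - pOH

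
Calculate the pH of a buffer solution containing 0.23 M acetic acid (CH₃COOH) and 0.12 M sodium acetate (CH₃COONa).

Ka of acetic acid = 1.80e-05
pH = 4.46

pKa = -log(1.80e-05) = 4.74. pH = pKa + log([A⁻]/[HA]) = 4.74 + log(0.12/0.23)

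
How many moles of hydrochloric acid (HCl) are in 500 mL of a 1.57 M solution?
Moles = Molarity × Volume (L)
Moles = 1.57 M × 0.5 L = 0.785 mol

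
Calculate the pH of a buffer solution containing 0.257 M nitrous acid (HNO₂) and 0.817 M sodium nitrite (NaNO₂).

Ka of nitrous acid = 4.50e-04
pH = 3.85

pKa = -log(4.50e-04) = 3.35. pH = pKa + log([A⁻]/[HA]) = 3.35 + log(0.817/0.257)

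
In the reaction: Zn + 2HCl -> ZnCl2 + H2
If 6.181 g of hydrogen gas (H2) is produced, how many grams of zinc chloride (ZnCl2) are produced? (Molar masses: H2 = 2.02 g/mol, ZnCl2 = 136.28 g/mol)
Moles of H2 = 6.181 g ÷ 2.02 g/mol = 3.0599 mol
Mole ratio: 1 mol ZnCl2 / 1 mol H2
Moles of ZnCl2 = 3.0599 × (1/1) = 3.0599 mol
Mass of ZnCl2 = 3.0599 mol × 136.28 g/mol = 417 g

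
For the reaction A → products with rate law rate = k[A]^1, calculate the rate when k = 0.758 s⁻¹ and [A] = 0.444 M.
0.3366 M/s

rate = k·[A]^1 = 0.758·(0.444)^1 = 0.758·0.444 = 0.3366 M/s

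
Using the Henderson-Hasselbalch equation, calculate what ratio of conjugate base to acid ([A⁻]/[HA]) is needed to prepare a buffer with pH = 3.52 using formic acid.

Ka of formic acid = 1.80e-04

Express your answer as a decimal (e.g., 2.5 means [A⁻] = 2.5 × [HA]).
[A⁻]/[HA] = 0.596

pKa = −log(1.80e-04) = 3.7447. pH = pKa + log([A⁻]/[HA]). 3.52 = 3.7447 + log(ratio). log(ratio) = 3.52 − 3.7447 = -0.2247. ratio = 10^(-0.2247) = 0.596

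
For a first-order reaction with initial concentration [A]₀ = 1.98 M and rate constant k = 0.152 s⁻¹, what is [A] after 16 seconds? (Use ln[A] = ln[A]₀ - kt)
0.1740 M

ln[A] = ln[A]₀ - k·t = ln(1.98) - (0.152)·(16) = 0.6831 - 2.4320 = -1.7489
[A] = e^(-1.7489) = 0.1740 M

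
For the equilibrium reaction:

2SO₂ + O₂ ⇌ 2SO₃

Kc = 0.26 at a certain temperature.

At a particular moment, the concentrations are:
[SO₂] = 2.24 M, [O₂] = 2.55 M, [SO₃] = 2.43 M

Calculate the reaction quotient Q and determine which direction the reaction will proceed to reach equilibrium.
Q = 0.462, Q > K, reaction proceeds reverse (toward reactants)

Q = ([SO₃]^2) / ([SO₂]^2 × [O₂])
  = ((2.43)^2) / ((2.24)^2·(2.55)) = 5.9049/12.795 = 0.4615
Since Q = 0.4615 > Kc = 0.26, the reaction proceeds reverse (toward reactants) to reach equilibrium.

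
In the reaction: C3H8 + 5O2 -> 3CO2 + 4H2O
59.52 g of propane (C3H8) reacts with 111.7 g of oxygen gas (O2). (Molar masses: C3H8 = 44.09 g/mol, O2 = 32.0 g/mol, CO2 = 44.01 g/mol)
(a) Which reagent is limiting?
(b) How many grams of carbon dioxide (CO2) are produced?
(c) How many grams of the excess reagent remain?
(a) O2, (b) 92.17 g, (c) 28.74 g

Moles of C3H8 = 59.52 g ÷ 44.09 g/mol = 1.34997 mol
Moles of O2 = 111.7 g ÷ 32.0 g/mol = 3.49063 mol
Moles ÷ coefficient: C3H8: 1.34997/1 = 1.35, O2: 3.49063/5 = 0.6981
(a) O2 has the smaller value, so O2 is the limiting reagent.
(b) Moles of CO2 = 3.49063 mol O2 × (3/5) = 2.09437 mol; mass = 2.09437 mol × 44.01 g/mol = 92.17 g
(c) C3H8 consumed = 3.49063 × (1/5) = 0.698125 mol; remaining = 1.34997 − 0.698125 = 0.651841 mol; mass = 0.651841 mol × 44.09 g/mol = 28.74 g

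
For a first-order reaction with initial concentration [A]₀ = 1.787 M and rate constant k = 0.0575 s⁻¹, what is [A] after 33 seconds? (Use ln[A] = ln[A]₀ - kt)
0.2679 M

ln[A] = ln[A]₀ - k·t = ln(1.787) - (0.0575)·(33) = 0.5805 - 1.8975 = -1.3170
[A] = e^(-1.3170) = 0.2679 M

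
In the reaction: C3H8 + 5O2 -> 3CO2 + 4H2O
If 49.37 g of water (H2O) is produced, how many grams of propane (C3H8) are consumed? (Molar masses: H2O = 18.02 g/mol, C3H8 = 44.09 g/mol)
Moles of H2O = 49.37 g ÷ 18.02 g/mol = 2.73973 mol
Mole ratio: 1 mol C3H8 / 4 mol H2O
Moles of C3H8 = 2.73973 × (1/4) = 0.684933 mol
Mass of C3H8 = 0.684933 mol × 44.09 g/mol = 30.2 g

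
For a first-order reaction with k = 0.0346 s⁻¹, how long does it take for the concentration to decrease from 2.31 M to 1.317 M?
16.24 s

From ln[A] = ln[A]₀ - k·t: t = ln([A]₀/[A])/k = ln(2.31/1.317)/0.0346 = ln(1.7540)/0.0346 = 0.5619/0.0346 = 16.24 s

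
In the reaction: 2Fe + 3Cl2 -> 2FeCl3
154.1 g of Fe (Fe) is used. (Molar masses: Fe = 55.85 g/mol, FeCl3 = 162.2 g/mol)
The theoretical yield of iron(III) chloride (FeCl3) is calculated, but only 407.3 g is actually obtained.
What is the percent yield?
Moles of Fe = 154.1 g ÷ 55.85 g/mol = 2.75918 mol
Mole ratio: 2 mol FeCl3 / 2 mol Fe
Moles of FeCl3 = 2.75918 × (2/2) = 2.75918 mol
Theoretical yield = 2.75918 mol × 162.2 g/mol = 447.54 g
Actual yield = 407.3 g
Percent yield = (407.3 / 447.54) × 100% = 91.0%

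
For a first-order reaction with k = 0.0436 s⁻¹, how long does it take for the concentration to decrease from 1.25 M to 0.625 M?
15.90 s

From ln[A] = ln[A]₀ - k·t: t = ln([A]₀/[A])/k = ln(1.25/0.625)/0.0436 = ln(2.0000)/0.0436 = 0.6931/0.0436 = 15.90 s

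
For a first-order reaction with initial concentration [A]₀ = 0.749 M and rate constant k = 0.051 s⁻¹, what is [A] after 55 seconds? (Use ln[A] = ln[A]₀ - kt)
0.0453 M

ln[A] = ln[A]₀ - k·t = ln(0.749) - (0.051)·(55) = -0.2890 - 2.8050 = -3.0940
[A] = e^(-3.0940) = 0.0453 M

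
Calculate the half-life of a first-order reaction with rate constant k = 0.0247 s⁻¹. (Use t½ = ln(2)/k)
28.06 s

t½ = ln(2)/k = 0.6931/0.0247 = 28.06 s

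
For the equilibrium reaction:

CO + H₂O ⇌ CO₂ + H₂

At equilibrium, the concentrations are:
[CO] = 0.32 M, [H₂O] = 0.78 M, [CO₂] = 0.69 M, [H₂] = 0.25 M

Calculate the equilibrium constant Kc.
K_c = 0.6911

Kc = ([CO₂] × [H₂]) / ([CO] × [H₂O])
   = ((0.69)·(0.25)) / ((0.32)·(0.78))
   = 0.1725 / 0.2496 = 0.6911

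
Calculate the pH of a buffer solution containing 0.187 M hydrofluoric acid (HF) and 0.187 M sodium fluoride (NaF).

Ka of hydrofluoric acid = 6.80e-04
pH = 3.17

pKa = -log(6.80e-04) = 3.17. pH = pKa + log([A⁻]/[HA]) = 3.17 + log(0.187/0.187)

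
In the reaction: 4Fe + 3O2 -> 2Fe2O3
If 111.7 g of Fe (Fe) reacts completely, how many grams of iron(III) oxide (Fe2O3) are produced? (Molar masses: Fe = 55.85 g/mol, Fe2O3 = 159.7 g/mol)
Moles of Fe = 111.7 g ÷ 55.85 g/mol = 2 mol
Mole ratio: 2 mol Fe2O3 / 4 mol Fe
Moles of Fe2O3 = 2 × (2/4) = 1 mol
Mass of Fe2O3 = 1 mol × 159.7 g/mol = 159.7 g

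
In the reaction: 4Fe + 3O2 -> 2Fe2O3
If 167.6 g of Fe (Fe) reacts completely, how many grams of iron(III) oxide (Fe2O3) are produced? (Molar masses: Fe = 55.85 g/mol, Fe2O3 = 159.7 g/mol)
Moles of Fe = 167.6 g ÷ 55.85 g/mol = 3.0009 mol
Mole ratio: 2 mol Fe2O3 / 4 mol Fe
Moles of Fe2O3 = 3.0009 × (2/4) = 1.50045 mol
Mass of Fe2O3 = 1.50045 mol × 159.7 g/mol = 239.6 g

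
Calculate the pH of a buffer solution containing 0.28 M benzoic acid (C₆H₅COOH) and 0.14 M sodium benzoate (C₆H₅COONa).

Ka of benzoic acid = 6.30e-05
pH = 3.90

pKa = -log(6.30e-05) = 4.20. pH = pKa + log([A⁻]/[HA]) = 4.20 + log(0.14/0.28)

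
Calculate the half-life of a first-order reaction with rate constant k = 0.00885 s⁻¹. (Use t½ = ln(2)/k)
78.32 s

t½ = ln(2)/k = 0.6931/0.00885 = 78.32 s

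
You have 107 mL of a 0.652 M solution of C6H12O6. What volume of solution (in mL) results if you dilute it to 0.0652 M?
Using M₁V₁ = M₂V₂:
0.652 × 107 = 0.0652 × V₂
V₂ = (0.652 × 107) / 0.0652 = 1070 mL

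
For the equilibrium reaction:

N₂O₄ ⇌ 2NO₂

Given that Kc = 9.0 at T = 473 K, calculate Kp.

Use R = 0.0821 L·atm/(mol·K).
K_p = 349.4997

Δn = (moles gaseous products) − (moles gaseous reactants) = 1
T = 473 K; RT = 0.0821 × 473 = 38.8333
Kp = Kc·(RT)^Δn = 9.0 × (38.8333)^1 = 9.0 × 38.8333 = 349.4997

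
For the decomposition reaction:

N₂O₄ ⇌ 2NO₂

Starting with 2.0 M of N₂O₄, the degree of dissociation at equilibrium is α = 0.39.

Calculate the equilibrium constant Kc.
K_c = 1.9948

x = α·[A]₀ = 0.39 × 2.0 = 0.78 M dissociated.
At eq: [N₂O₄] = 2.0 − 0.78 = 1.22 M; [NO₂] = 2x = 1.56 M.
Kc = [NO₂]²/[N₂O₄] = (1.56)²/1.22 = 1.995.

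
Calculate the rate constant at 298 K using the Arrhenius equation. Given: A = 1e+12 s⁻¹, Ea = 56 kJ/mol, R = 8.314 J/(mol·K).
1.53e+02 s⁻¹

k = A·exp(-Ea/(R·T)) = 1e+12·exp(-56000/(8.314·298)) = 1e+12·exp(-22.6028) = 1e+12·1.5267e-10 = 1.53e+02 s⁻¹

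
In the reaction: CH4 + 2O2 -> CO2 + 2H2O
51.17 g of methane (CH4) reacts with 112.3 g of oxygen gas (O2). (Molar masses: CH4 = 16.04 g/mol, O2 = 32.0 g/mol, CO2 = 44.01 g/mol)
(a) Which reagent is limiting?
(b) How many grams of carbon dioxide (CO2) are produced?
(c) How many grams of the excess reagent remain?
(a) O2, (b) 77.22 g, (c) 23.02 g

Moles of CH4 = 51.17 g ÷ 16.04 g/mol = 3.19015 mol
Moles of O2 = 112.3 g ÷ 32.0 g/mol = 3.50937 mol
Moles ÷ coefficient: CH4: 3.19015/1 = 3.19, O2: 3.50937/2 = 1.755
(a) O2 has the smaller value, so O2 is the limiting reagent.
(b) Moles of CO2 = 3.50937 mol O2 × (1/2) = 1.75469 mol; mass = 1.75469 mol × 44.01 g/mol = 77.22 g
(c) CH4 consumed = 3.50937 × (1/2) = 1.75469 mol; remaining = 3.19015 − 1.75469 = 1.43546 mol; mass = 1.43546 mol × 16.04 g/mol = 23.02 g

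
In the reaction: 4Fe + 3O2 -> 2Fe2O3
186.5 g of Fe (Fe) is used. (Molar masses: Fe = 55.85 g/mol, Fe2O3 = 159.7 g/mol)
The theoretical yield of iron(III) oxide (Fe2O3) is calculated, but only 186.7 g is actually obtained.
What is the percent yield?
Moles of Fe = 186.5 g ÷ 55.85 g/mol = 3.3393 mol
Mole ratio: 2 mol Fe2O3 / 4 mol Fe
Moles of Fe2O3 = 3.3393 × (2/4) = 1.66965 mol
Theoretical yield = 1.66965 mol × 159.7 g/mol = 266.64 g
Actual yield = 186.7 g
Percent yield = (186.7 / 266.64) × 100% = 70.0%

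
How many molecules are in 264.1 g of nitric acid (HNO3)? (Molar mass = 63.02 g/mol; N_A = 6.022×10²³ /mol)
Moles = 264.1 g ÷ 63.02 g/mol = 4.19073 mol
Molecules = 4.19073 mol × 6.022×10²³ /mol = 2.524e+24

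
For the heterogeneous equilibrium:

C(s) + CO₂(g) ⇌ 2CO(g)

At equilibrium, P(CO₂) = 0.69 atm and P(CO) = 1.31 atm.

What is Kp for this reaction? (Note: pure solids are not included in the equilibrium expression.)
K_p = 2.487

Solid C is excluded.
Kp = P(CO)²/P(CO₂) = (1.31)²/0.69 = 1.716/0.69 = 2.487.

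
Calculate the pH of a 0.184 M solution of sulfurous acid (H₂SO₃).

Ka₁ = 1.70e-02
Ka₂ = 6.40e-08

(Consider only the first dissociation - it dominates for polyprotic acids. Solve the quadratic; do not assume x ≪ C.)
pH = 1.32

x² + Ka₁·x − Ka₁·C = 0 with Ka₁ = 1.70e-02, C = 0.184.
x = (−Ka₁ + √(Ka₁² + 4·Ka₁·C))/2 = 4.8071e-02 M, so pH = 1.32.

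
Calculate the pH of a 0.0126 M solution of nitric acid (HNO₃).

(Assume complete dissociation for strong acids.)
pH = 1.90

[H⁺] = 0.0126 M for strong acid. pH = -log[H⁺] = -log(0.0126)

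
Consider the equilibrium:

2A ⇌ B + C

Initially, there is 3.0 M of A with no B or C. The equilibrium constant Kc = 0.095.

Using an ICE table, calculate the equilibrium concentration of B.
[B] = 0.572 M

ICE: [A] = 3.0 − 2x, [B] = [C] = x.
Kc = x²/(3.0 − 2x)² = 0.095 ⇒ √Kc = x/(3.0 − 2x).
x = √0.095·3.0/(1 + 2√0.095) = 0.30822·3.0/1.6164 = 0.57204.
[B] = x = 0.572 M.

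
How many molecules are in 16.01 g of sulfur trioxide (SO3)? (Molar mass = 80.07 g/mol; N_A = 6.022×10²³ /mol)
Moles = 16.01 g ÷ 80.07 g/mol = 0.19995 mol
Molecules = 0.19995 mol × 6.022×10²³ /mol = 1.204e+23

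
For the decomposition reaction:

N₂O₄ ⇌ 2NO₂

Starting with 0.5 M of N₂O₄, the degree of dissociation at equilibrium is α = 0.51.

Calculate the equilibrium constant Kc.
K_c = 1.0616

x = α·[A]₀ = 0.51 × 0.5 = 0.255 M dissociated.
At eq: [N₂O₄] = 0.5 − 0.255 = 0.245 M; [NO₂] = 2x = 0.51 M.
Kc = [NO₂]²/[N₂O₄] = (0.51)²/0.245 = 1.062.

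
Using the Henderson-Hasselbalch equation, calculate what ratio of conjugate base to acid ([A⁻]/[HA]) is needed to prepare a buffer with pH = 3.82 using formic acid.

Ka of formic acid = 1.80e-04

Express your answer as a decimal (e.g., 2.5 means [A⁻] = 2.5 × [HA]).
[A⁻]/[HA] = 1.189

pKa = −log(1.80e-04) = 3.7447. pH = pKa + log([A⁻]/[HA]). 3.82 = 3.7447 + log(ratio). log(ratio) = 3.82 − 3.7447 = 0.0753. ratio = 10^(0.0753) = 1.189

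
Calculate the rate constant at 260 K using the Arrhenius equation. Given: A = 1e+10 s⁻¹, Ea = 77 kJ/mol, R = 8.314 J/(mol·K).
3.39e-06 s⁻¹

k = A·exp(-Ea/(R·T)) = 1e+10·exp(-77000/(8.314·260)) = 1e+10·exp(-35.6211) = 1e+10·3.3881e-16 = 3.39e-06 s⁻¹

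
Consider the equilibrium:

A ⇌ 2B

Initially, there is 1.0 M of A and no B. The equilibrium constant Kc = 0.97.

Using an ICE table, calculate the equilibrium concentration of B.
[B] = 0.772 M

ICE: [A] = 1.0 − x, [B] = 2x.
Kc = (2x)²/(1.0 − x) = 0.97 ⇒ 4x² + 0.97x − 0.97 = 0.
x = (−0.97 + √(0.97² + 4·4·0.97))/(2·4) = (−0.97 + √16.461)/8 = 0.3859.
[B] = 2x = 0.772 M.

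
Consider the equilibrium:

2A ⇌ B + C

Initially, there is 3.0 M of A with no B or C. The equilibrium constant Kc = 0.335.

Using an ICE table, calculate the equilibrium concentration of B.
[B] = 0.805 M

ICE: [A] = 3.0 − 2x, [B] = [C] = x.
Kc = x²/(3.0 − 2x)² = 0.335 ⇒ √Kc = x/(3.0 − 2x).
x = √0.335·3.0/(1 + 2√0.335) = 0.57879·3.0/2.1576 = 0.80478.
[B] = x = 0.805 M.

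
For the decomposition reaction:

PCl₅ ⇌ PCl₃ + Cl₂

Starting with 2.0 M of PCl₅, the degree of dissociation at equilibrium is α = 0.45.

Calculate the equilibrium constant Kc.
K_c = 0.7364

x = α·[A]₀ = 0.45 × 2.0 = 0.9 M dissociated.
At eq: [PCl₅] = 2.0 − 0.9 = 1.1 M; [PCl₃] = [Cl₂] = x = 0.9 M.
Kc = [PCl₃][Cl₂]/[PCl₅] = (0.9)²/1.1 = 0.7364.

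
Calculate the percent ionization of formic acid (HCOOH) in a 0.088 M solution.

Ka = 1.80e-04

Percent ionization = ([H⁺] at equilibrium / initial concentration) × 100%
Percent ionization = 4.42%

Let x = [H⁺]. Ka = x²/(C - x) ⇒ x² + (1.80e-04)x - (1.80e-04)(0.088) = 0. x = 3.8910e-03. Percent = (3.8910e-03/0.088) × 100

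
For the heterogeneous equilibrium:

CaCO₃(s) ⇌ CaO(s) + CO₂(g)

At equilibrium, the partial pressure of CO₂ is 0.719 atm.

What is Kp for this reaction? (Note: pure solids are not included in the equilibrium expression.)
K_p = 0.719

Solids (CaCO₃, CaO) have activity 1 and are excluded.
Kp = P(CO₂) = 0.719.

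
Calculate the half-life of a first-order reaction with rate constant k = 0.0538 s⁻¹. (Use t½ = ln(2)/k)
12.88 s

t½ = ln(2)/k = 0.6931/0.0538 = 12.88 s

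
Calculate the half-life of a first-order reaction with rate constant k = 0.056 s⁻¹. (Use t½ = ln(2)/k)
12.38 s

t½ = ln(2)/k = 0.6931/0.056 = 12.38 s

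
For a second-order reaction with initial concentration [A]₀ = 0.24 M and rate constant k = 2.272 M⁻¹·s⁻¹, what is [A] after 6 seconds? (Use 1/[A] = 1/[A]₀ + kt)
0.0562 M

1/[A] = 1/[A]₀ + k·t = 1/0.24 + (2.272)·(6) = 4.1667 + 13.6320 = 17.7987
[A] = 1/17.7987 = 0.0562 M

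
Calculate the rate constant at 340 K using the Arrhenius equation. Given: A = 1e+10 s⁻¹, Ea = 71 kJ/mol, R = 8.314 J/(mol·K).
1.24e-01 s⁻¹

k = A·exp(-Ea/(R·T)) = 1e+10·exp(-71000/(8.314·340)) = 1e+10·exp(-25.1171) = 1e+10·1.2353e-11 = 1.24e-01 s⁻¹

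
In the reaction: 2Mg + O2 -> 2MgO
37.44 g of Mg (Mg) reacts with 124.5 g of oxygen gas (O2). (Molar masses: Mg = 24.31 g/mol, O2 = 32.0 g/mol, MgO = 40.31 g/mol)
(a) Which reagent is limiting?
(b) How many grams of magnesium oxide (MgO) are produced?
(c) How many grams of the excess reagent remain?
(a) Mg, (b) 62.08 g, (c) 99.86 g

Moles of Mg = 37.44 g ÷ 24.31 g/mol = 1.54011 mol
Moles of O2 = 124.5 g ÷ 32.0 g/mol = 3.89062 mol
Moles ÷ coefficient: Mg: 1.54011/2 = 0.7701, O2: 3.89062/1 = 3.891
(a) Mg has the smaller value, so Mg is the limiting reagent.
(b) Moles of MgO = 1.54011 mol Mg × (2/2) = 1.54011 mol; mass = 1.54011 mol × 40.31 g/mol = 62.08 g
(c) O2 consumed = 1.54011 × (1/2) = 0.770053 mol; remaining = 3.89062 − 0.770053 = 3.12057 mol; mass = 3.12057 mol × 32.0 g/mol = 99.86 g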